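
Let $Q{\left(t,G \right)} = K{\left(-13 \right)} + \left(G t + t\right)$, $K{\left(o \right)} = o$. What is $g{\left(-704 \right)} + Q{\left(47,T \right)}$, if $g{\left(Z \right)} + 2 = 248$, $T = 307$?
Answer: $14709$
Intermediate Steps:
$g{\left(Z \right)} = 246$ ($g{\left(Z \right)} = -2 + 248 = 246$)
$Q{\left(t,G \right)} = -13 + t + G t$ ($Q{\left(t,G \right)} = -13 + \left(G t + t\right) = -13 + \left(t + G t\right) = -13 + t + G t$)
$g{\left(-704 \right)} + Q{\left(47,T \right)} = 246 + \left(-13 + 47 + 307 \cdot 47\right) = 246 + \left(-13 + 47 + 14429\right) = 246 + 14463 = 14709$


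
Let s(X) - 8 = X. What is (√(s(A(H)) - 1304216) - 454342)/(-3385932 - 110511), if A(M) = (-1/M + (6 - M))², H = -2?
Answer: 454342/3496443 - I*√5216543/6992886 ≈ 0.12994 - 0.00032661*I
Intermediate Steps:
A(M) = (6 - M - 1/M)²
s(X) = 8 + X
(√(s(A(H)) - 1304216) - 454342)/(-3385932 - 110511) = (√((8 + (1 + (-2)² - 6*(-2))²/(-2)²) - 1304216) - 454342)/(-3385932 - 110511) = (√((8 + (1 + 4 + 12)²/4) - 1304216) - 454342)/(-3496443) = (√((8 + (¼)*17²) - 1304216) - 454342)*(-1/3496443) = (√((8 + (¼)*289) - 1304216) - 454342)*(-1/3496443) = (√((8 + 289/4) - 1304216) - 454342)*(-1/3496443) = (√(321/4 - 1304216) - 454342)*(-1/3496443) = (√(-5216543/4) - 454342)*(-1/3496443) = (I*√5216543/2 - 454342)*(-1/3496443) = (-454342 + I*√5216543/2)*(-1/3496443) = 454342/3496443 - I*√5216543/6992886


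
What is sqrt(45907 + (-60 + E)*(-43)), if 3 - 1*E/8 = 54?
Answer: sqrt(66031) ≈ 256.96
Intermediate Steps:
E = -408 (E = 24 - 8*54 = 24 - 432 = -408)
sqrt(45907 + (-60 + E)*(-43)) = sqrt(45907 + (-60 - 408)*(-43)) = sqrt(45907 - 468*(-43)) = sqrt(45907 + 20124) = sqrt(66031)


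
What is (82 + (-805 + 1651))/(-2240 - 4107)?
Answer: -928/6347 ≈ -0.14621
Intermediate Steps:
(82 + (-805 + 1651))/(-2240 - 4107) = (82 + 846)/(-6347) = 928*(-1/6347) = -928/6347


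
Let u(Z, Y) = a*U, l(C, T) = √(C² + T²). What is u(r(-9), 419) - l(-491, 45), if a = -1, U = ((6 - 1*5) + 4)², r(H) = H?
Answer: -25 - √243106 ≈ -518.06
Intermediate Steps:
U = 25 (U = ((6 - 5) + 4)² = (1 + 4)² = 5² = 25)
u(Z, Y) = -25 (u(Z, Y) = -1*25 = -25)
u(r(-9), 419) - l(-491, 45) = -25 - √((-491)² + 45²) = -25 - √(241081 + 2025) = -25 - √243106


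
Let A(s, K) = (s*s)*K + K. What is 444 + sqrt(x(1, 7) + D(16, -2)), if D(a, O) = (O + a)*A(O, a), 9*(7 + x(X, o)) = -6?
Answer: 444 + sqrt(10011)/3 ≈ 477.35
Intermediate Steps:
x(X, o) = -23/3 (x(X, o) = -7 + (1/9)*(-6) = -7 - 2/3 = -23/3)
A(s, K) = K + K*s**2 (A(s, K) = s**2*K + K = K*s**2 + K = K + K*s**2)
D(a, O) = a*(1 + O**2)*(O + a) (D(a, O) = (O + a)*(a*(1 + O**2)) = a*(1 + O**2)*(O + a))
444 + sqrt(x(1, 7) + D(16, -2)) = 444 + sqrt(-23/3 + 16*(1 + (-2)**2)*(-2 + 16)) = 444 + sqrt(-23/3 + 16*(1 + 4)*14) = 444 + sqrt(-23/3 + 16*5*14) = 444 + sqrt(-23/3 + 1120) = 444 + sqrt(3337/3) = 444 + sqrt(10011)/3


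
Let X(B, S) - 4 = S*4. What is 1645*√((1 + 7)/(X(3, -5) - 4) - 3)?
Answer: 329*I*√85 ≈ 3033.2*I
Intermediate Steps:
X(B, S) = 4 + 4*S (X(B, S) = 4 + S*4 = 4 + 4*S)
1645*√((1 + 7)/(X(3, -5) - 4) - 3) = 1645*√((1 + 7)/((4 + 4*(-5)) - 4) - 3) = 1645*√(8/((4 - 20) - 4) - 3) = 1645*√(8/(-16 - 4) - 3) = 1645*√(8/(-20) - 3) = 1645*√(8*(-1/20) - 3) = 1645*√(-⅖ - 3) = 1645*√(-17/5) = 1645*(I*√85/5) = 329*I*√85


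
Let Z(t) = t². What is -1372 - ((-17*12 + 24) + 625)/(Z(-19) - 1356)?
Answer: -272939/199 ≈ -1371.6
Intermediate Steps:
-1372 - ((-17*12 + 24) + 625)/(Z(-19) - 1356) = -1372 - ((-17*12 + 24) + 625)/((-19)² - 1356) = -1372 - ((-204 + 24) + 625)/(361 - 1356) = -1372 - (-180 + 625)/(-995) = -1372 - 445*(-1)/995 = -1372 - 1*(-89/199) = -1372 + 89/199 = -272939/199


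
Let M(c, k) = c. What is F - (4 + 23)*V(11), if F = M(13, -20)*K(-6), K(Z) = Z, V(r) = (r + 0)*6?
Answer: -1860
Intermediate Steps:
V(r) = 6*r (V(r) = r*6 = 6*r)
F = -78 (F = 13*(-6) = -78)
F - (4 + 23)*V(11) = -78 - (4 + 23)*6*11 = -78 - 27*66 = -78 - 1*1782 = -78 - 1782 = -1860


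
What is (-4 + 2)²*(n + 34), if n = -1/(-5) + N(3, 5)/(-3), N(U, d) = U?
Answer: 664/5 ≈ 132.80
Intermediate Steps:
n = -⅘ (n = -1/(-5) + 3/(-3) = -1*(-⅕) + 3*(-⅓) = ⅕ - 1 = -⅘ ≈ -0.80000)
(-4 + 2)²*(n + 34) = (-4 + 2)²*(-⅘ + 34) = (-2)²*(166/5) = 4*(166/5) = 664/5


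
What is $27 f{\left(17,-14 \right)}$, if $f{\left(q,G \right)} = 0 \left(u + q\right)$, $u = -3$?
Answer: $0$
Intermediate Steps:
$f{\left(q,G \right)} = 0$ ($f{\left(q,G \right)} = 0 \left(-3 + q\right) = 0$)
$27 f{\left(17,-14 \right)} = 27 \cdot 0 = 0$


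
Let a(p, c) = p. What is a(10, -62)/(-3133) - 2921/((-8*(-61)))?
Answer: -9156373/1528904 ≈ -5.9888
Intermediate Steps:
a(10, -62)/(-3133) - 2921/((-8*(-61))) = 10/(-3133) - 2921/((-8*(-61))) = 10*(-1/3133) - 2921/488 = -10/3133 - 2921*1/488 = -10/3133 - 2921/488 = -9156373/1528904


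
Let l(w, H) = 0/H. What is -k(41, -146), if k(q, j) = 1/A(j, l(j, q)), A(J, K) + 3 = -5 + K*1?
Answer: 1/8 ≈ 0.12500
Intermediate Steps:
l(w, H) = 0
A(J, K) = -8 + K (A(J, K) = -3 + (-5 + K*1) = -3 + (-5 + K) = -8 + K)
k(q, j) = -1/8 (k(q, j) = 1/(-8 + 0) = 1/(-8) = -1/8)
-k(41, -146) = -1*(-1/8) = 1/8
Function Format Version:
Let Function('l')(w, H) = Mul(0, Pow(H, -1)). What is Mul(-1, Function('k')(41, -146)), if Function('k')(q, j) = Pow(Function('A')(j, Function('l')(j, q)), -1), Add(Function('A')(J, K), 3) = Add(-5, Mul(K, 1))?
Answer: Rational(1, 8) ≈ 0.12500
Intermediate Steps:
Function('l')(w, H) = 0
Function('A')(J, K) = Add(-8, K) (Function('A')(J, K) = Add(-3, Add(-5, Mul(K, 1))) = Add(-3, Add(-5, K)) = Add(-8, K))
Function('k')(q, j) = Rational(-1, 8) (Function('k')(q, j) = Pow(Add(-8, 0), -1) = Pow(-8, -1) = Rational(-1, 8))
Mul(-1, Function('k')(41, -146)) = Mul(-1, Rational(-1, 8)) = Rational(1, 8)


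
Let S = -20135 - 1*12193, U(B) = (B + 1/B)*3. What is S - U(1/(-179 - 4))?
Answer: -1938518/61 ≈ -31779.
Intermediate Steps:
U(B) = 3*B + 3/B
S = -32328 (S = -20135 - 12193 = -32328)
S - U(1/(-179 - 4)) = -32328 - (3/(-179 - 4) + 3/(1/(-179 - 4))) = -32328 - (3/(-183) + 3/(1/(-183))) = -32328 - (3*(-1/183) + 3/(-1/183)) = -32328 - (-1/61 + 3*(-183)) = -32328 - (-1/61 - 549) = -32328 - 1*(-33490/61) = -32328 + 33490/61 = -1938518/61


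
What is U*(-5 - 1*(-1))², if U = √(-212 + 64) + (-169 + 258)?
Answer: 1424 + 32*I*√37 ≈ 1424.0 + 194.65*I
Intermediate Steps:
U = 89 + 2*I*√37 (U = √(-148) + 89 = 2*I*√37 + 89 = 89 + 2*I*√37 ≈ 89.0 + 12.166*I)
U*(-5 - 1*(-1))² = (89 + 2*I*√37)*(-5 - 1*(-1))² = (89 + 2*I*√37)*(-5 + 1)² = (89 + 2*I*√37)*(-4)² = (89 + 2*I*√37)*16 = 1424 + 32*I*√37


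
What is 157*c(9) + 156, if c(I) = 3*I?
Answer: 4395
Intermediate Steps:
157*c(9) + 156 = 157*(3*9) + 156 = 157*27 + 156 = 4239 + 156 = 4395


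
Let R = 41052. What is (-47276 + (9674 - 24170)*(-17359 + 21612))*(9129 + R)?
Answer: -3096105676284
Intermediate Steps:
(-47276 + (9674 - 24170)*(-17359 + 21612))*(9129 + R) = (-47276 + (9674 - 24170)*(-17359 + 21612))*(9129 + 41052) = (-47276 - 14496*4253)*50181 = (-47276 - 61651488)*50181 = -61698764*50181 = -3096105676284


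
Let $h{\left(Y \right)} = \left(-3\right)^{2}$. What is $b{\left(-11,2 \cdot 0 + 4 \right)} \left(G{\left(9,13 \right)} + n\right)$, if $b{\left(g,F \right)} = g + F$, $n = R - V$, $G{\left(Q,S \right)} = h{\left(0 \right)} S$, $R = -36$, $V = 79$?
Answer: $-14$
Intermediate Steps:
$h{\left(Y \right)} = 9$
$G{\left(Q,S \right)} = 9 S$
$n = -115$ ($n = -36 - 79 = -115$)
$b{\left(g,F \right)} = F + g$
$b{\left(-11,2 \cdot 0 + 4 \right)} \left(G{\left(9,13 \right)} + n\right) = \left(\left(2 \cdot 0 + 4\right) - 11\right) \left(9 \cdot 13 - 115\right) = \left(\left(0 + 4\right) - 11\right) \left(117 - 115\right) = \left(4 - 11\right) 2 = \left(-7\right) 2 = -14$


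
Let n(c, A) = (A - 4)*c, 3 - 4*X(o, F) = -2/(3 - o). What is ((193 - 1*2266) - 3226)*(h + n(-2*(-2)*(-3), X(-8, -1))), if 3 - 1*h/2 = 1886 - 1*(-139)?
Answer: 233479239/11 ≈ 2.1225e+7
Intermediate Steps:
X(o, F) = ¾ + 1/(2*(3 - o)) (X(o, F) = ¾ - (-1)/(2*(3 - o)) = ¾ + 1/(2*(3 - o)))
h = -4044 (h = 6 - 2*(1886 - 1*(-139)) = 6 - 2*(1886 + 139) = 6 - 2*2025 = 6 - 4050 = -4044)
n(c, A) = c*(-4 + A) (n(c, A) = (-4 + A)*c = c*(-4 + A))
((193 - 1*2266) - 3226)*(h + n(-2*(-2)*(-3), X(-8, -1))) = ((193 - 1*2266) - 3226)*(-4044 + (-2*(-2)*(-3))*(-4 + (-11 + 3*(-8))/(4*(-3 - 8)))) = ((193 - 2266) - 3226)*(-4044 + (4*(-3))*(-4 + (¼)*(-11 - 24)/(-11))) = (-2073 - 3226)*(-4044 - 12*(-4 + (¼)*(-1/11)*(-35))) = -5299*(-4044 - 12*(-4 + 35/44)) = -5299*(-4044 - 12*(-141/44)) = -5299*(-4044 + 423/11) = -5299*(-44061/11) = 233479239/11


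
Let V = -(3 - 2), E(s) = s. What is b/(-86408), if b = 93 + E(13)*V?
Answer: -10/10801 ≈ -0.00092584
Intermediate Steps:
V = -1 (V = -1*1 = -1)
b = 80 (b = 93 + 13*(-1) = 93 - 13 = 80)
b/(-86408) = 80/(-86408) = 80*(-1/86408) = -10/10801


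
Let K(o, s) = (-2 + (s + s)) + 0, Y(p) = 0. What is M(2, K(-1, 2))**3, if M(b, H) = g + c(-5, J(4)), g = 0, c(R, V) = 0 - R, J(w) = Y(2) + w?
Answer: 125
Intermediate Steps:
J(w) = w (J(w) = 0 + w = w)
c(R, V) = -R
K(o, s) = -2 + 2*s (K(o, s) = (-2 + 2*s) + 0 = -2 + 2*s)
M(b, H) = 5 (M(b, H) = 0 - 1*(-5) = 0 + 5 = 5)
M(2, K(-1, 2))**3 = 5**3 = 125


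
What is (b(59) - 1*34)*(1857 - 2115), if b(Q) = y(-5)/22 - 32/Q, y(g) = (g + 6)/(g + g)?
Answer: 57846051/6490 ≈ 8913.1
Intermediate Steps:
y(g) = (6 + g)/(2*g) (y(g) = (6 + g)/((2*g)) = (6 + g)*(1/(2*g)) = (6 + g)/(2*g))
b(Q) = -1/220 - 32/Q (b(Q) = ((1/2)*(6 - 5)/(-5))/22 - 32/Q = ((1/2)*(-1/5)*1)*(1/22) - 32/Q = -1/10*1/22 - 32/Q = -1/220 - 32/Q)
(b(59) - 1*34)*(1857 - 2115) = ((1/220)*(-7040 - 1*59)/59 - 1*34)*(1857 - 2115) = ((1/220)*(1/59)*(-7040 - 59) - 34)*(-258) = ((1/220)*(1/59)*(-7099) - 34)*(-258) = (-7099/12980 - 34)*(-258) = -448419/12980*(-258) = 57846051/6490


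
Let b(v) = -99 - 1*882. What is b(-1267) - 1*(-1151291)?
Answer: 1150310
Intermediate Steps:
b(v) = -981 (b(v) = -99 - 882 = -981)
b(-1267) - 1*(-1151291) = -981 - 1*(-1151291) = -981 + 1151291 = 1150310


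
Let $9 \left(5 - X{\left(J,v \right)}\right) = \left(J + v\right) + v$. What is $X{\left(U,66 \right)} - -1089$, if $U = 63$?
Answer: $\frac{3217}{3} \approx 1072.3$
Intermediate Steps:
$X{\left(J,v \right)} = 5 - \frac{2 v}{9} - \frac{J}{9}$ ($X{\left(J,v \right)} = 5 - \frac{\left(J + v\right) + v}{9} = 5 - \frac{J + 2 v}{9} = 5 - \left(\frac{J}{9} + \frac{2 v}{9}\right) = 5 - \frac{2 v}{9} - \frac{J}{9}$)
$X{\left(U,66 \right)} - -1089 = \left(5 - \frac{44}{3} - 7\right) - -1089 = \left(5 - \frac{44}{3} - 7\right) + 1089 = - \frac{50}{3} + 1089 = \frac{3217}{3}$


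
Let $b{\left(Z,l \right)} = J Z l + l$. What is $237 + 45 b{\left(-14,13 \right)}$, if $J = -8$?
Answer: $66342$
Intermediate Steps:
$b{\left(Z,l \right)} = l - 8 Z l$ ($b{\left(Z,l \right)} = - 8 Z l + l = l - 8 Z l$)
$237 + 45 b{\left(-14,13 \right)} = 237 + 45 \cdot 13 \left(1 - -112\right) = 237 + 45 \cdot 13 \left(1 + 112\right) = 237 + 45 \cdot 13 \cdot 113 = 237 + 45 \cdot 1469 = 237 + 66105 = 66342$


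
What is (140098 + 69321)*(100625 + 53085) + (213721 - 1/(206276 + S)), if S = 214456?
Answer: 13543366534630451/420732 ≈ 3.2190e+10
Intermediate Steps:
(140098 + 69321)*(100625 + 53085) + (213721 - 1/(206276 + S)) = (140098 + 69321)*(100625 + 53085) + (213721 - 1/(206276 + 214456)) = 209419*153710 + (213721 - 1/420732) = 32189794490 + (213721 - 1*1/420732) = 32189794490 + (213721 - 1/420732) = 32189794490 + 89919263771/420732 = 13543366534630451/420732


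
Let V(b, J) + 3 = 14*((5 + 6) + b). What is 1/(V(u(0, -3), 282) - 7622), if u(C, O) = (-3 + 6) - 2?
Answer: -1/7457 ≈ -0.00013410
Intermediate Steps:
u(C, O) = 1 (u(C, O) = 3 - 2 = 1)
V(b, J) = 151 + 14*b (V(b, J) = -3 + 14*((5 + 6) + b) = -3 + 14*(11 + b) = -3 + (154 + 14*b) = 151 + 14*b)
1/(V(u(0, -3), 282) - 7622) = 1/((151 + 14*1) - 7622) = 1/((151 + 14) - 7622) = 1/(165 - 7622) = 1/(-7457) = -1/7457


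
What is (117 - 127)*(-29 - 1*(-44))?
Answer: -150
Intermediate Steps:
(117 - 127)*(-29 - 1*(-44)) = -10*(-29 + 44) = -10*15 = -150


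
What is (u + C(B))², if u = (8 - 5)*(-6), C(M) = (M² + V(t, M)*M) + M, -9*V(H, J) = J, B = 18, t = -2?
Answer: 82944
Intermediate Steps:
V(H, J) = -J/9
C(M) = M + 8*M²/9 (C(M) = (M² + (-M/9)*M) + M = (M² - M²/9) + M = 8*M²/9 + M = M + 8*M²/9)
u = -18 (u = 3*(-6) = -18)
(u + C(B))² = (-18 + (⅑)*18*(9 + 8*18))² = (-18 + (⅑)*18*(9 + 144))² = (-18 + (⅑)*18*153)² = (-18 + 306)² = 288² = 82944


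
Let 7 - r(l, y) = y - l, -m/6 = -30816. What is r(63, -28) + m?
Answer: 184994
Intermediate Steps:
m = 184896 (m = -6*(-30816) = 184896)
r(l, y) = 7 + l - y (r(l, y) = 7 - (y - l) = 7 + (l - y) = 7 + l - y)
r(63, -28) + m = (7 + 63 - 1*(-28)) + 184896 = (7 + 63 + 28) + 184896 = 98 + 184896 = 184994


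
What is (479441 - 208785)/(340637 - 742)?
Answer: 270656/339895 ≈ 0.79629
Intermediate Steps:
(479441 - 208785)/(340637 - 742) = 270656/339895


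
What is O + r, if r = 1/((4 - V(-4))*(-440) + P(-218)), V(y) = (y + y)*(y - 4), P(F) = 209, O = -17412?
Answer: -463315907/26609 ≈ -17412.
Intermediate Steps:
V(y) = 2*y*(-4 + y) (V(y) = (2*y)*(-4 + y) = 2*y*(-4 + y))
r = 1/26609 (r = 1/((4 - 2*(-4)*(-4 - 4))*(-440) + 209) = 1/((4 - 2*(-4)*(-8))*(-440) + 209) = 1/((4 - 1*64)*(-440) + 209) = 1/((4 - 64)*(-440) + 209) = 1/(-60*(-440) + 209) = 1/(26400 + 209) = 1/26609 ≈ 3.7581e-5)
O + r = -17412 + 1/26609 = -463315907/26609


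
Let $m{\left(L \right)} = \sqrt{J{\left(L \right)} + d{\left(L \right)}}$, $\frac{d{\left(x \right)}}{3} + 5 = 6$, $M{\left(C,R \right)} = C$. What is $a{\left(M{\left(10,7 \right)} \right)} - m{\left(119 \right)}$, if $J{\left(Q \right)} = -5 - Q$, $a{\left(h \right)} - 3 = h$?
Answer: $13 - 11 i \approx 13.0 - 11.0 i$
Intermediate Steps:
$d{\left(x \right)} = 3$ ($d{\left(x \right)} = -15 + 3 \cdot 6 = -15 + 18 = 3$)
$a{\left(h \right)} = 3 + h$
$m{\left(L \right)} = \sqrt{-2 - L}$ ($m{\left(L \right)} = \sqrt{\left(-5 - L\right) + 3} = \sqrt{-2 - L}$)
$a{\left(M{\left(10,7 \right)} \right)} - m{\left(119 \right)} = \left(3 + 10\right) - \sqrt{-2 - 119} = 13 - \sqrt{-2 - 119} = 13 - \sqrt{-121} = 13 - 11 i$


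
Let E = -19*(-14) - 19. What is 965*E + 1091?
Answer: 239446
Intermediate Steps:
E = 247 (E = 266 - 19 = 247)
965*E + 1091 = 965*247 + 1091 = 238355 + 1091 = 239446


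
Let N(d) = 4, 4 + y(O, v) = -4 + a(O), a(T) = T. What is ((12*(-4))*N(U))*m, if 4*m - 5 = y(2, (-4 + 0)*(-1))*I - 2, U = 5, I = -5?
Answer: -1584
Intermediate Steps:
y(O, v) = -8 + O (y(O, v) = -4 + (-4 + O) = -8 + O)
m = 33/4 (m = 5/4 + ((-8 + 2)*(-5) - 2)/4 = 5/4 + (-6*(-5) - 2)/4 = 5/4 + (30 - 2)/4 = 5/4 + (¼)*28 = 5/4 + 7 = 33/4 ≈ 8.2500)
((12*(-4))*N(U))*m = ((12*(-4))*4)*(33/4) = -48*4*(33/4) = -192*33/4 = -1584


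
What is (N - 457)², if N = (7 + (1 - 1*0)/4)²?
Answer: 41873841/256 ≈ 1.6357e+5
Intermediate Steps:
N = 841/16 (N = (7 + (1 + 0)*(¼))² = (7 + 1*(¼))² = (7 + ¼)² = (29/4)² = 841/16 ≈ 52.563)
(N - 457)² = (841/16 - 457)² = (-6471/16)² = 41873841/256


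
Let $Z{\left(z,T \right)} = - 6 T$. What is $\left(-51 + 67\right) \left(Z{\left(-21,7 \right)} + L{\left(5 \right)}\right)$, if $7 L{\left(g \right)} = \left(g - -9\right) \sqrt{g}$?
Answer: $-672 + 32 \sqrt{5} \approx -600.45$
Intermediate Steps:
$L{\left(g \right)} = \frac{\sqrt{g} \left(9 + g\right)}{7}$ ($L{\left(g \right)} = \frac{\left(g - -9\right) \sqrt{g}}{7} = \frac{\left(g + 9\right) \sqrt{g}}{7} = \frac{\left(9 + g\right) \sqrt{g}}{7} = \frac{\sqrt{g} \left(9 + g\right)}{7}$)
$\left(-51 + 67\right) \left(Z{\left(-21,7 \right)} + L{\left(5 \right)}\right) = \left(-51 + 67\right) \left(\left(-6\right) 7 + \frac{\sqrt{5} \left(9 + 5\right)}{7}\right) = 16 \left(-42 + \frac{1}{7} \sqrt{5} \cdot 14\right) = 16 \left(-42 + 2 \sqrt{5}\right) = -672 + 32 \sqrt{5}$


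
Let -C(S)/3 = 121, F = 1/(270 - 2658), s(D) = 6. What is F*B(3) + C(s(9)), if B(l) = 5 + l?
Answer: -216713/597 ≈ -363.00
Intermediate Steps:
F = -1/2388 (F = 1/(-2388) = -1/2388 ≈ -0.00041876)
C(S) = -363 (C(S) = -3*121 = -363)
F*B(3) + C(s(9)) = -(5 + 3)/2388 - 363 = -1/2388*8 - 363 = -2/597 - 363 = -216713/597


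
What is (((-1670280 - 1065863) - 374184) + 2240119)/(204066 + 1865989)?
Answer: -870208/2070055 ≈ -0.42038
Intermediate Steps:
(((-1670280 - 1065863) - 374184) + 2240119)/(204066 + 1865989) = ((-2736143 - 374184) + 2240119)/2070055 = (-3110327 + 2240119)*(1/2070055) = -870208*1/2070055 = -870208/2070055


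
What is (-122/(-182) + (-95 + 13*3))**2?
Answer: 25351225/8281 ≈ 3061.4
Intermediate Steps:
(-122/(-182) + (-95 + 13*3))**2 = (-122*(-1/182) + (-95 + 39))**2 = (61/91 - 56)**2 = (-5035/91)**2 = 25351225/8281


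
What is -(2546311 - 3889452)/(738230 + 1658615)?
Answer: 1343141/2396845 ≈ 0.56038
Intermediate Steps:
-(2546311 - 3889452)/(738230 + 1658615) = -(-1343141)/2396845 = -1*(-1343141/2396845) = 1343141/2396845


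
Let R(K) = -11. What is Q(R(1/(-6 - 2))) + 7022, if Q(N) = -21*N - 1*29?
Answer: 7224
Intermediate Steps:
Q(N) = -29 - 21*N (Q(N) = -21*N - 29 = -29 - 21*N)
Q(R(1/(-6 - 2))) + 7022 = (-29 - 21*(-11)) + 7022 = (-29 + 231) + 7022 = 202 + 7022 = 7224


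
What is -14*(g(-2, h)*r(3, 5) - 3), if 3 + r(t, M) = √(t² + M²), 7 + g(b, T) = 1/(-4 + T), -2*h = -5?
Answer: -280 + 322*√34/3 ≈ 345.86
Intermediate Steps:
h = 5/2 (h = -½*(-5) = 5/2 ≈ 2.5000)
g(b, T) = -7 + 1/(-4 + T)
r(t, M) = -3 + √(M² + t²) (r(t, M) = -3 + √(t² + M²) = -3 + √(M² + t²))
-14*(g(-2, h)*r(3, 5) - 3) = -14*(((29 - 7*5/2)/(-4 + 5/2))*(-3 + √(5² + 3²)) - 3) = -14*(((29 - 35/2)/(-3/2))*(-3 + √(25 + 9)) - 3) = -14*((-⅔*23/2)*(-3 + √34) - 3) = -14*(-23*(-3 + √34)/3 - 3) = -14*((23 - 23*√34/3) - 3) = -14*(20 - 23*√34/3) = -280 + 322*√34/3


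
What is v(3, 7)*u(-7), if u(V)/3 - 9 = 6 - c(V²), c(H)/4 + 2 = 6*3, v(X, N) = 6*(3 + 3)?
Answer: -5292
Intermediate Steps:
v(X, N) = 36 (v(X, N) = 6*6 = 36)
c(H) = 64 (c(H) = -8 + 4*(6*3) = -8 + 4*18 = -8 + 72 = 64)
u(V) = -147 (u(V) = 27 + 3*(6 - 1*64) = 27 + 3*(6 - 64) = 27 + 3*(-58) = 27 - 174 = -147)
v(3, 7)*u(-7) = 36*(-147) = -5292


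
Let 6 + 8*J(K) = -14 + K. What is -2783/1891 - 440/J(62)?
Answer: -3386603/39711 ≈ -85.281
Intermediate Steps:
J(K) = -5/2 + K/8 (J(K) = -¾ + (-14 + K)/8 = -¾ + (-7/4 + K/8) = -5/2 + K/8)
-2783/1891 - 440/J(62) = -2783/1891 - 440/(-5/2 + (⅛)*62) = -2783*1/1891 - 440/(-5/2 + 31/4) = -2783/1891 - 440/21/4 = -2783/1891 - 440*4/21 = -2783/1891 - 1760/21 = -3386603/39711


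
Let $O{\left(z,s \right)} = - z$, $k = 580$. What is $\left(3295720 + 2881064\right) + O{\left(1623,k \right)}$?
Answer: $6175161$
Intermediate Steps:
$\left(3295720 + 2881064\right) + O{\left(1623,k \right)} = \left(3295720 + 2881064\right) - 1623 = 6176784 - 1623 = 6175161$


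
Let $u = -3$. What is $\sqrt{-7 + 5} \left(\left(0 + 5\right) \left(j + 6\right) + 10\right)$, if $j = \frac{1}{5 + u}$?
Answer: $\frac{85 i \sqrt{2}}{2} \approx 60.104 i$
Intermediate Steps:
$j = \frac{1}{2}$ ($j = \frac{1}{5 - 3} = \frac{1}{2} \approx 0.5$)
$\sqrt{-7 + 5} \left(\left(0 + 5\right) \left(j + 6\right) + 10\right) = \sqrt{-7 + 5} \left(\left(0 + 5\right) \left(\frac{1}{2} + 6\right) + 10\right) = \sqrt{-2} \left(5 \cdot \frac{13}{2} + 10\right) = i \sqrt{2} \left(\frac{65}{2} + 10\right) = i \sqrt{2} \cdot \frac{85}{2} = \frac{85 i \sqrt{2}}{2}$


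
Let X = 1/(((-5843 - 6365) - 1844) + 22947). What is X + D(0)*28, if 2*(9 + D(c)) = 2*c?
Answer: -2241539/8895 ≈ -252.00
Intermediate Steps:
D(c) = -9 + c (D(c) = -9 + (2*c)/2 = -9 + c)
X = 1/8895 (X = 1/((-12208 - 1844) + 22947) = 1/(-14052 + 22947) = 1/8895 ≈ 0.00011242)
X + D(0)*28 = 1/8895 + (-9 + 0)*28 = 1/8895 - 9*28 = 1/8895 - 252 = -2241539/8895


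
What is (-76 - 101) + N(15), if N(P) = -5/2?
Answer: -359/2 ≈ -179.50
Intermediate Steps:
N(P) = -5/2 (N(P) = -5*½ = -5/2)
(-76 - 101) + N(15) = (-76 - 101) - 5/2 = -177 - 5/2 = -359/2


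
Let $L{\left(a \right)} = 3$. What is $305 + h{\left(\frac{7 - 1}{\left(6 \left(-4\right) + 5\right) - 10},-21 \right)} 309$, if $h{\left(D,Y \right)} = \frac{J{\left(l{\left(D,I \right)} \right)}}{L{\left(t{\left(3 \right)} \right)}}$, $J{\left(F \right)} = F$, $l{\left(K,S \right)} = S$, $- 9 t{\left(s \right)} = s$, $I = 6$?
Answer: $923$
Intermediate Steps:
$t{\left(s \right)} = - \frac{s}{9}$
$h{\left(D,Y \right)} = 2$ ($h{\left(D,Y \right)} = \frac{6}{3} = 6 \cdot \frac{1}{3} = 2$)
$305 + h{\left(\frac{7 - 1}{\left(6 \left(-4\right) + 5\right) - 10},-21 \right)} 309 = 305 + 2 \cdot 309 = 305 + 618 = 923$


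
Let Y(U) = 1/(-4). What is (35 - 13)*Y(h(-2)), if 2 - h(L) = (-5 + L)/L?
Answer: -11/2 ≈ -5.5000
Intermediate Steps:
h(L) = 2 - (-5 + L)/L
Y(U) = -1/4
(35 - 13)*Y(h(-2)) = (35 - 13)*(-1/4) = 22*(-1/4) = -11/2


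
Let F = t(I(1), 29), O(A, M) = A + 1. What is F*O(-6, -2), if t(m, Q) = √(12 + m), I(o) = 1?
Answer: -5*√13 ≈ -18.028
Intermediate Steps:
O(A, M) = 1 + A
F = √13 (F = √(12 + 1) = √13 ≈ 3.6056)
F*O(-6, -2) = √13*(1 - 6) = √13*(-5) = -5*√13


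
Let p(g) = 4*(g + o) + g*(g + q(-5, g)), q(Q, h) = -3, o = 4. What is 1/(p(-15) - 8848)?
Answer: -1/8622 ≈ -0.00011598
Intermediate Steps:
p(g) = 16 + 4*g + g*(-3 + g) (p(g) = 4*(g + 4) + g*(g - 3) = 4*(4 + g) + g*(-3 + g) = (16 + 4*g) + g*(-3 + g) = 16 + 4*g + g*(-3 + g))
1/(p(-15) - 8848) = 1/((16 - 15 + (-15)²) - 8848) = 1/((16 - 15 + 225) - 8848) = 1/(226 - 8848) = 1/(-8622) = -1/8622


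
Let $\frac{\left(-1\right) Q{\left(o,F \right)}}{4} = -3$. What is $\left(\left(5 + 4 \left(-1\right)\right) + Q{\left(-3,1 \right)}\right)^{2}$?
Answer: $169$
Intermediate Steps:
$Q{\left(o,F \right)} = 12$ ($Q{\left(o,F \right)} = \left(-4\right) \left(-3\right) = 12$)
$\left(\left(5 + 4 \left(-1\right)\right) + Q{\left(-3,1 \right)}\right)^{2} = \left(\left(5 + 4 \left(-1\right)\right) + 12\right)^{2} = \left(\left(5 - 4\right) + 12\right)^{2} = \left(1 + 12\right)^{2} = 13^{2} = 169$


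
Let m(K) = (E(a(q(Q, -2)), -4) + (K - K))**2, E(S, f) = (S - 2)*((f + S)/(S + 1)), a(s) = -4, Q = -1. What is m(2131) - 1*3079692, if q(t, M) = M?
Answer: -3079436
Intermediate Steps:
E(S, f) = (-2 + S)*(S + f)/(1 + S) (E(S, f) = (-2 + S)*((S + f)/(1 + S)) = (-2 + S)*(S + f)/(1 + S))
m(K) = 256 (m(K) = (((-4)**2 - 2*(-4) - 2*(-4) - 4*(-4))/(1 - 4) + (K - K))**2 = ((16 + 8 + 8 + 16)/(-3) + 0)**2 = (-1/3*48 + 0)**2 = (-16 + 0)**2 = (-16)**2 = 256)
m(2131) - 1*3079692 = 256 - 1*3079692 = 256 - 3079692 = -3079436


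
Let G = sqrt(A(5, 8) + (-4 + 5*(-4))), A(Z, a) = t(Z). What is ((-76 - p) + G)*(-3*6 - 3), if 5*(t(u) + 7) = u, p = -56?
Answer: 420 - 21*I*sqrt(30) ≈ 420.0 - 115.02*I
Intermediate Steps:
t(u) = -7 + u/5
A(Z, a) = -7 + Z/5
G = I*sqrt(30) (G = sqrt((-7 + (1/5)*5) + (-4 + 5*(-4))) = sqrt((-7 + 1) + (-4 - 20)) = sqrt(-6 - 24) = sqrt(-30) = I*sqrt(30) ≈ 5.4772*I)
((-76 - p) + G)*(-3*6 - 3) = ((-76 - 1*(-56)) + I*sqrt(30))*(-3*6 - 3) = ((-76 + 56) + I*sqrt(30))*(-18 - 3) = (-20 + I*sqrt(30))*(-21) = 420 - 21*I*sqrt(30)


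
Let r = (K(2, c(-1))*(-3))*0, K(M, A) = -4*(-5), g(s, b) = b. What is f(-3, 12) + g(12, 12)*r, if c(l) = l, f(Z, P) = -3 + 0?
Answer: -3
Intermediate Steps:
f(Z, P) = -3
K(M, A) = 20
r = 0 (r = (20*(-3))*0 = -60*0 = 0)
f(-3, 12) + g(12, 12)*r = -3 + 12*0 = -3 + 0 = -3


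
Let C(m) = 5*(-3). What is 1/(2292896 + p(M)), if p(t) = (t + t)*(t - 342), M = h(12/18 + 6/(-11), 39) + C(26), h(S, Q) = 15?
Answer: 1/2292896 ≈ 4.3613e-7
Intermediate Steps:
C(m) = -15
M = 0 (M = 15 - 15 = 0)
p(t) = 2*t*(-342 + t) (p(t) = (2*t)*(-342 + t) = 2*t*(-342 + t))
1/(2292896 + p(M)) = 1/(2292896 + 2*0*(-342 + 0)) = 1/(2292896 + 2*0*(-342)) = 1/(2292896 + 0) = 1/2292896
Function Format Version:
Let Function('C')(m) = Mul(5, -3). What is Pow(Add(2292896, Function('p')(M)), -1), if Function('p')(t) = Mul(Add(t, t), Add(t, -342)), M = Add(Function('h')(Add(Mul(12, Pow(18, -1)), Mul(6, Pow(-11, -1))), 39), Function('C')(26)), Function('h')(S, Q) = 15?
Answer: Rational(1, 2292896) ≈ 4.3613e-7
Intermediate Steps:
Function('C')(m) = -15
M = 0 (M = Add(15, -15) = 0)
Function('p')(t) = Mul(2, t, Add(-342, t)) (Function('p')(t) = Mul(Mul(2, t), Add(-342, t)) = Mul(2, t, Add(-342, t)))
Pow(Add(2292896, Function('p')(M)), -1) = Pow(Add(2292896, Mul(2, 0, Add(-342, 0))), -1) = Pow(Add(2292896, Mul(2, 0, -342)), -1) = Pow(Add(2292896, 0), -1) = Pow(2292896, -1) = Rational(1, 2292896)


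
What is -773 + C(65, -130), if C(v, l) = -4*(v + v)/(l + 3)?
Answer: -97651/127 ≈ -768.91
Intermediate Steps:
C(v, l) = -8*v/(3 + l) (C(v, l) = -4*2*v/(3 + l) = -8*v/(3 + l))
-773 + C(65, -130) = -773 - 8*65/(3 - 130) = -773 - 8*65/(-127) = -773 - 8*65*(-1/127) = -773 + 520/127 = -97651/127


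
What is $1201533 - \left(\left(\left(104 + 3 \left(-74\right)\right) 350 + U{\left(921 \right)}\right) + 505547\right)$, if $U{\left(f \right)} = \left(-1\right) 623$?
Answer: $737909$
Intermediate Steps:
$U{\left(f \right)} = -623$
$1201533 - \left(\left(\left(104 + 3 \left(-74\right)\right) 350 + U{\left(921 \right)}\right) + 505547\right) = 1201533 - \left(\left(\left(104 + 3 \left(-74\right)\right) 350 - 623\right) + 505547\right) = 1201533 - \left(\left(\left(104 - 222\right) 350 - 623\right) + 505547\right) = 1201533 - \left(\left(\left(-118\right) 350 - 623\right) + 505547\right) = 1201533 - \left(\left(-41300 - 623\right) + 505547\right) = 1201533 - \left(-41923 + 505547\right) = 1201533 - 463624 = 737909$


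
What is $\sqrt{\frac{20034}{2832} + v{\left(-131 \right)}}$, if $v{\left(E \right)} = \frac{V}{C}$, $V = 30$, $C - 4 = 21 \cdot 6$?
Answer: $\frac{\sqrt{68758482}}{3068} \approx 2.7028$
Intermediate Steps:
$C = 130$ ($C = 4 + 21 \cdot 6 = 4 + 126 = 130$)
$v{\left(E \right)} = \frac{3}{13}$ ($v{\left(E \right)} = \frac{30}{130} = 30 \cdot \frac{1}{130} = \frac{3}{13}$)
$\sqrt{\frac{20034}{2832} + v{\left(-131 \right)}} = \sqrt{\frac{20034}{2832} + \frac{3}{13}} = \sqrt{20034 \cdot \frac{1}{2832} + \frac{3}{13}} = \sqrt{\frac{3339}{472} + \frac{3}{13}} = \sqrt{\frac{44823}{6136}} = \frac{\sqrt{68758482}}{3068}$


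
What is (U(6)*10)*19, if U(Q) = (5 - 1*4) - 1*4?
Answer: -570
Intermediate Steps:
U(Q) = -3 (U(Q) = (5 - 4) - 4 = 1 - 4 = -3)
(U(6)*10)*19 = -3*10*19 = -30*19 = -570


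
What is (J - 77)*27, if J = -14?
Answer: -2457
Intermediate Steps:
(J - 77)*27 = (-14 - 77)*27 = -91*27 = -2457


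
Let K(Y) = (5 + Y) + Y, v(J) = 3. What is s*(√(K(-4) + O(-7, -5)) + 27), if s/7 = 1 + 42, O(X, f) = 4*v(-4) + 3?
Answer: 8127 + 602*√3 ≈ 9169.7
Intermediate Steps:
K(Y) = 5 + 2*Y
O(X, f) = 15 (O(X, f) = 4*3 + 3 = 12 + 3 = 15)
s = 301 (s = 7*(1 + 42) = 7*43 = 301)
s*(√(K(-4) + O(-7, -5)) + 27) = 301*(√((5 + 2*(-4)) + 15) + 27) = 301*(√((5 - 8) + 15) + 27) = 301*(√(-3 + 15) + 27) = 301*(√12 + 27) = 301*(2*√3 + 27) = 301*(27 + 2*√3) = 8127 + 602*√3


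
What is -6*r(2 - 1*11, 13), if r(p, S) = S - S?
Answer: 0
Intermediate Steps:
r(p, S) = 0
-6*r(2 - 1*11, 13) = -6*0 = 0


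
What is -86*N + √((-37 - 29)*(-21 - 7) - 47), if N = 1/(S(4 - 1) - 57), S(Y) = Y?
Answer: 43/27 + √1801 ≈ 44.031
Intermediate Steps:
N = -1/54 (N = 1/((4 - 1) - 57) = 1/(3 - 57) = 1/(-54) = -1/54 ≈ -0.018519)
-86*N + √((-37 - 29)*(-21 - 7) - 47) = -86*(-1/54) + √((-37 - 29)*(-21 - 7) - 47) = 43/27 + √(-66*(-28) - 47) = 43/27 + √(1848 - 47) = 43/27 + √1801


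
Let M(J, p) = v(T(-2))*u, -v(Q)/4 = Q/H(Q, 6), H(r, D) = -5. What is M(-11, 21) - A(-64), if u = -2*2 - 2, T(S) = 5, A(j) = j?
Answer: 40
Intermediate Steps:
u = -6 (u = -4 - 2 = -6)
v(Q) = 4*Q/5 (v(Q) = -4*Q/(-5) = -4*Q*(-1)/5 = -(-4)*Q/5 = 4*Q/5)
M(J, p) = -24 (M(J, p) = ((⅘)*5)*(-6) = 4*(-6) = -24)
M(-11, 21) - A(-64) = -24 - 1*(-64) = -24 + 64 = 40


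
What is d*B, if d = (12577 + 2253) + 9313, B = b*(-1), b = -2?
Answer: 48286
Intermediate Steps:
B = 2 (B = -2*(-1) = 2)
d = 24143 (d = 14830 + 9313 = 24143)
d*B = 24143*2 = 48286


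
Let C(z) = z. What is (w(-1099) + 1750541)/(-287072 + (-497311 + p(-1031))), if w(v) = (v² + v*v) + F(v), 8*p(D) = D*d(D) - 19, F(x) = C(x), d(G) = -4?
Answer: -33320352/6270959 ≈ -5.3134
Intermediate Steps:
F(x) = x
p(D) = -19/8 - D/2 (p(D) = (D*(-4) - 19)/8 = (-4*D - 19)/8 = (-19 - 4*D)/8 = -19/8 - D/2)
w(v) = v + 2*v² (w(v) = (v² + v*v) + v = (v² + v²) + v = 2*v² + v = v + 2*v²)
(w(-1099) + 1750541)/(-287072 + (-497311 + p(-1031))) = (-1099*(1 + 2*(-1099)) + 1750541)/(-287072 + (-497311 + (-19/8 - ½*(-1031)))) = (-1099*(1 - 2198) + 1750541)/(-287072 + (-497311 + (-19/8 + 1031/2))) = (-1099*(-2197) + 1750541)/(-287072 + (-497311 + 4105/8)) = (2414503 + 1750541)/(-287072 - 3974383/8) = 4165044/(-6270959/8) = 4165044*(-8/6270959) = -33320352/6270959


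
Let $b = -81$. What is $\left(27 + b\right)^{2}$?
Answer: $2916$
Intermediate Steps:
$\left(27 + b\right)^{2} = \left(27 - 81\right)^{2} = \left(-54\right)^{2} = 2916$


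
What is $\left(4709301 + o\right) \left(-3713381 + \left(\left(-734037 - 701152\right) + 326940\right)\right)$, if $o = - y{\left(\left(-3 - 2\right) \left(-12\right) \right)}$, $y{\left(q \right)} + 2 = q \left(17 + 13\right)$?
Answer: $-22697837689890$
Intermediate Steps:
$y{\left(q \right)} = -2 + 30 q$ ($y{\left(q \right)} = -2 + q \left(17 + 13\right) = -2 + q 30 = -2 + 30 q$)
$o = -1798$ ($o = - (-2 + 30 \left(-3 - 2\right) \left(-12\right)) = - (-2 + 30 \left(\left(-5\right) \left(-12\right)\right)) = - (-2 + 30 \cdot 60) = - (-2 + 1800) = \left(-1\right) 1798 = -1798$)
$\left(4709301 + o\right) \left(-3713381 + \left(\left(-734037 - 701152\right) + 326940\right)\right) = \left(4709301 - 1798\right) \left(-3713381 + \left(\left(-734037 - 701152\right) + 326940\right)\right) = 4707503 \left(-3713381 + \left(-1435189 + 326940\right)\right) = 4707503 \left(-3713381 - 1108249\right) = 4707503 \left(-4821630\right) = -22697837689890$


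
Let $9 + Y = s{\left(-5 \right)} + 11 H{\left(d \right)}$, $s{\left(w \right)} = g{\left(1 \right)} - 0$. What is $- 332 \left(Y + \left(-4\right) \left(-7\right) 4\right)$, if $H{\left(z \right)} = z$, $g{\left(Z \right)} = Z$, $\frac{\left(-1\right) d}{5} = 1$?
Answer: $-16268$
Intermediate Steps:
$d = -5$ ($d = \left(-5\right) 1 = -5$)
$s{\left(w \right)} = 1$ ($s{\left(w \right)} = 1 - 0 = 1 + 0 = 1$)
$Y = -63$ ($Y = -9 + \left(1 + 11 \left(-5\right)\right) = -9 + \left(1 - 55\right) = -9 - 54 = -63$)
$- 332 \left(Y + \left(-4\right) \left(-7\right) 4\right) = - 332 \left(-63 + \left(-4\right) \left(-7\right) 4\right) = - 332 \left(-63 + 28 \cdot 4\right) = - 332 \left(-63 + 112\right) = \left(-332\right) 49 = -16268$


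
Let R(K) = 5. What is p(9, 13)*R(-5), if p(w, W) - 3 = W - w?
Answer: 35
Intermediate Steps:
p(w, W) = 3 + W - w (p(w, W) = 3 + (W - w) = 3 + W - w)
p(9, 13)*R(-5) = (3 + 13 - 1*9)*5 = (3 + 13 - 9)*5 = 7*5 = 35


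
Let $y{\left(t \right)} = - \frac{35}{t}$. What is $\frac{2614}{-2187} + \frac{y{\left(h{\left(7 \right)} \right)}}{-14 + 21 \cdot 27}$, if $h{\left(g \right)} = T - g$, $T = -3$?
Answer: $- \frac{410825}{345546} \approx -1.1889$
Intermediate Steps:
$h{\left(g \right)} = -3 - g$
$\frac{2614}{-2187} + \frac{y{\left(h{\left(7 \right)} \right)}}{-14 + 21 \cdot 27} = \frac{2614}{-2187} + \frac{\left(-35\right) \frac{1}{-3 - 7}}{-14 + 21 \cdot 27} = 2614 \left(- \frac{1}{2187}\right) + \frac{\left(-35\right) \frac{1}{-3 - 7}}{-14 + 567} = - \frac{2614}{2187} + \frac{\left(-35\right) \frac{1}{-10}}{553} = - \frac{2614}{2187} + \left(-35\right) \left(- \frac{1}{10}\right) \frac{1}{553} = - \frac{2614}{2187} + \frac{7}{2} \cdot \frac{1}{553} = - \frac{2614}{2187} + \frac{1}{158} = - \frac{410825}{345546}$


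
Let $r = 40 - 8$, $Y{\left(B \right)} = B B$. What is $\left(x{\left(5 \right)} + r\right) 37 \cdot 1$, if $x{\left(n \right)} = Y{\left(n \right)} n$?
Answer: $5809$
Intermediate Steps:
$Y{\left(B \right)} = B^{2}$
$x{\left(n \right)} = n^{3}$ ($x{\left(n \right)} = n^{2} n = n^{3}$)
$r = 32$
$\left(x{\left(5 \right)} + r\right) 37 \cdot 1 = \left(5^{3} + 32\right) 37 \cdot 1 = \left(125 + 32\right) 37 = 157 \cdot 37 = 5809$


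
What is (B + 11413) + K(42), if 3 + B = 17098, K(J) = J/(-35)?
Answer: 142534/5 ≈ 28507.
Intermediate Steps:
K(J) = -J/35 (K(J) = J*(-1/35) = -J/35)
B = 17095 (B = -3 + 17098 = 17095)
(B + 11413) + K(42) = (17095 + 11413) - 1/35*42 = 28508 - 6/5 = 142534/5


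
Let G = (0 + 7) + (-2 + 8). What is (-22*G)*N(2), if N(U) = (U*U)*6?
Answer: -6864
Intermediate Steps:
N(U) = 6*U² (N(U) = U²*6 = 6*U²)
G = 13 (G = 7 + 6 = 13)
(-22*G)*N(2) = (-22*13)*(6*2²) = -1716*4 = -286*24 = -6864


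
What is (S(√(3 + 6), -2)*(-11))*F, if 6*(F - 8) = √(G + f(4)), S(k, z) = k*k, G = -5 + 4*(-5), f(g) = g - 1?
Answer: -792 - 33*I*√22/2 ≈ -792.0 - 77.392*I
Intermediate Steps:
f(g) = -1 + g
G = -25 (G = -5 - 20 = -25)
S(k, z) = k²
F = 8 + I*√22/6 (F = 8 + √(-25 + (-1 + 4))/6 = 8 + √(-25 + 3)/6 = 8 + √(-22)/6 = 8 + (I*√22)/6 = 8 + I*√22/6 ≈ 8.0 + 0.78174*I)
(S(√(3 + 6), -2)*(-11))*F = ((√(3 + 6))²*(-11))*(8 + I*√22/6) = ((√9)²*(-11))*(8 + I*√22/6) = (3²*(-11))*(8 + I*√22/6) = (9*(-11))*(8 + I*√22/6) = -99*(8 + I*√22/6) = -792 - 33*I*√22/2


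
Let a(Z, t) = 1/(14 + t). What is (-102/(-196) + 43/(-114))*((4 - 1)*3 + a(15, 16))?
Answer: 10840/8379 ≈ 1.2937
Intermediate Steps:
(-102/(-196) + 43/(-114))*((4 - 1)*3 + a(15, 16)) = (-102/(-196) + 43/(-114))*((4 - 1)*3 + 1/(14 + 16)) = (-102*(-1/196) + 43*(-1/114))*(3*3 + 1/30) = (51/98 - 43/114)*(9 + 1/30) = (400/2793)*(271/30) = 10840/8379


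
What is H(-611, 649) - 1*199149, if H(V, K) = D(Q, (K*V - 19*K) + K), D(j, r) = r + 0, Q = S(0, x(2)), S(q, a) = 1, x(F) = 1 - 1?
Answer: -607370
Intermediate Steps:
x(F) = 0
Q = 1
D(j, r) = r
H(V, K) = -18*K + K*V (H(V, K) = (K*V - 19*K) + K = (-19*K + K*V) + K = -18*K + K*V)
H(-611, 649) - 1*199149 = 649*(-18 - 611) - 1*199149 = 649*(-629) - 199149 = -408221 - 199149 = -607370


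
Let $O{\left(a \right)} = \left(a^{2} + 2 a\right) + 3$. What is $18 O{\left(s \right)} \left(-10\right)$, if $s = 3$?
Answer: $-3240$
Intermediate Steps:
$O{\left(a \right)} = 3 + a^{2} + 2 a$
$18 O{\left(s \right)} \left(-10\right) = 18 \left(3 + 3^{2} + 2 \cdot 3\right) \left(-10\right) = 18 \left(3 + 9 + 6\right) \left(-10\right) = 18 \cdot 18 \left(-10\right) = 324 \left(-10\right) = -3240$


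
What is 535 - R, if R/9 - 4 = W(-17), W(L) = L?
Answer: 652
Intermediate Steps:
R = -117 (R = 36 + 9*(-17) = 36 - 153 = -117)
535 - R = 535 - 1*(-117) = 535 + 117 = 652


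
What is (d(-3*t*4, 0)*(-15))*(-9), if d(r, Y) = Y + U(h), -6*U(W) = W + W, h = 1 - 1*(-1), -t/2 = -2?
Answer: -90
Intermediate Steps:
t = 4 (t = -2*(-2) = 4)
h = 2 (h = 1 + 1 = 2)
U(W) = -W/3 (U(W) = -(W + W)/6 = -W/3)
d(r, Y) = -2/3 + Y (d(r, Y) = Y - 1/3*2 = Y - 2/3 = -2/3 + Y)
(d(-3*t*4, 0)*(-15))*(-9) = ((-2/3 + 0)*(-15))*(-9) = -2/3*(-15)*(-9) = 10*(-9) = -90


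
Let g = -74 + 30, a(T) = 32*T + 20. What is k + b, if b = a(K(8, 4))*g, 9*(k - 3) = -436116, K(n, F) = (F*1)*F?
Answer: -215587/3 ≈ -71862.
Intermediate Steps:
K(n, F) = F**2 (K(n, F) = F*F = F**2)
a(T) = 20 + 32*T
k = -145363/3 (k = 3 + (1/9)*(-436116) = 3 - 145372/3 = -145363/3 ≈ -48454.)
g = -44
b = -23408 (b = (20 + 32*4**2)*(-44) = (20 + 32*16)*(-44) = (20 + 512)*(-44) = 532*(-44) = -23408)
k + b = -145363/3 - 23408 = -215587/3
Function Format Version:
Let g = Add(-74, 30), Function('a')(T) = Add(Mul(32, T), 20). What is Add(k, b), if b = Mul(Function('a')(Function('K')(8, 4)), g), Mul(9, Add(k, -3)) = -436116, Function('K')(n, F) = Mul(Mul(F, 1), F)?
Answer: Rational(-215587, 3) ≈ -71862.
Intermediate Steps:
Function('K')(n, F) = Pow(F, 2) (Function('K')(n, F) = Mul(F, F) = Pow(F, 2))
Function('a')(T) = Add(20, Mul(32, T))
k = Rational(-145363, 3) (k = Add(3, Mul(Rational(1, 9), -436116)) = Add(3, Rational(-145372, 3)) = Rational(-145363, 3) ≈ -48454.)
g = -44
b = -23408 (b = Mul(Add(20, Mul(32, Pow(4, 2))), -44) = Mul(Add(20, Mul(32, 16)), -44) = Mul(Add(20, 512), -44) = Mul(532, -44) = -23408)
Add(k, b) = Add(Rational(-145363, 3), -23408) = Rational(-215587, 3)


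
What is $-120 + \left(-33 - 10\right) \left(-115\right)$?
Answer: $4825$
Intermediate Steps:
$-120 + \left(-33 - 10\right) \left(-115\right) = -120 - -4945 = -120 + 4945 = 4825$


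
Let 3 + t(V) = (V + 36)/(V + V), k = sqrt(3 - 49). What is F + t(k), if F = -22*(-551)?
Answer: 24239/2 - 9*I*sqrt(46)/23 ≈ 12120.0 - 2.654*I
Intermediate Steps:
k = I*sqrt(46) (k = sqrt(-46) = I*sqrt(46) ≈ 6.7823*I)
t(V) = -3 + (36 + V)/(2*V) (t(V) = -3 + (V + 36)/(V + V) = -3 + (36 + V)/((2*V)) = -3 + (36 + V)*(1/(2*V)) = -3 + (36 + V)/(2*V))
F = 12122
F + t(k) = 12122 + (-5/2 + 18/((I*sqrt(46)))) = 12122 + (-5/2 + 18*(-I*sqrt(46)/46)) = 12122 + (-5/2 - 9*I*sqrt(46)/23) = 24239/2 - 9*I*sqrt(46)/23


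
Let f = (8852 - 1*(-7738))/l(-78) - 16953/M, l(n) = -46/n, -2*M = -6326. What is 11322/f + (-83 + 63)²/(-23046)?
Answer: 178075721194/462298853703 ≈ 0.38520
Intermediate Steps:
M = 3163 (M = -½*(-6326) = 3163)
f = 2046102711/72749 (f = (8852 - 1*(-7738))/((-46/(-78))) - 16953/3163 = (8852 + 7738)/((-46*(-1/78))) - 16953*1/3163 = 16590/(23/39) - 16953/3163 = 16590*(39/23) - 16953/3163 = 647010/23 - 16953/3163 = 2046102711/72749 ≈ 28126.)
11322/f + (-83 + 63)²/(-23046) = 11322/(2046102711/72749) + (-83 + 63)²/(-23046) = 11322*(72749/2046102711) + (-20)²*(-1/23046) = 16150278/40119661 + 400*(-1/23046) = 16150278/40119661 - 200/11523 = 178075721194/462298853703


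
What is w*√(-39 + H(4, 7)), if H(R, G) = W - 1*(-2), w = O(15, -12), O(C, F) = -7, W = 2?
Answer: -7*I*√35 ≈ -41.413*I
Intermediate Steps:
w = -7
H(R, G) = 4 (H(R, G) = 2 - 1*(-2) = 2 + 2 = 4)
w*√(-39 + H(4, 7)) = -7*√(-39 + 4) = -7*I*√35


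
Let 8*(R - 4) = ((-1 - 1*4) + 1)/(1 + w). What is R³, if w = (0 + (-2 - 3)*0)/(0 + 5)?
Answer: 343/8 ≈ 42.875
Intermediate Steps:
w = 0 (w = (0 - 5*0)/5 = (0 + 0)*(⅕) = 0*(⅕) = 0)
R = 7/2 (R = 4 + (((-1 - 1*4) + 1)/(1 + 0))/8 = 4 + (((-1 - 4) + 1)/1)/8 = 4 + ((-5 + 1)*1)/8 = 4 + (-4*1)/8 = 4 + (⅛)*(-4) = 4 - ½ = 7/2 ≈ 3.5000)
R³ = (7/2)³ = 343/8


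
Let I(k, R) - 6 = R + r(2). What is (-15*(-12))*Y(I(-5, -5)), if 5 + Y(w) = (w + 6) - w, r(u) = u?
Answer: 180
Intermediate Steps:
I(k, R) = 8 + R (I(k, R) = 6 + (R + 2) = 6 + (2 + R) = 8 + R)
Y(w) = 1 (Y(w) = -5 + ((w + 6) - w) = -5 + ((6 + w) - w) = -5 + 6 = 1)
(-15*(-12))*Y(I(-5, -5)) = -15*(-12)*1 = 180*1 = 180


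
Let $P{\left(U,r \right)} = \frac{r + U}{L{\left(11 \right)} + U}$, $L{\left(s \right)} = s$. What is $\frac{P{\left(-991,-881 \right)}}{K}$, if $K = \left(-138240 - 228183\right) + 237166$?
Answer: $- \frac{468}{31667965} \approx -1.4778 \cdot 10^{-5}$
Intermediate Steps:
$K = -129257$ ($K = \left(-138240 - 228183\right) + 237166 = -366423 + 237166 = -129257$)
$P{\left(U,r \right)} = \frac{U + r}{11 + U}$ ($P{\left(U,r \right)} = \frac{r + U}{11 + U} = \frac{U + r}{11 + U}$)
$\frac{P{\left(-991,-881 \right)}}{K} = \frac{\frac{1}{11 - 991} \left(-991 - 881\right)}{-129257} = \frac{1}{-980} \left(-1872\right) \left(- \frac{1}{129257}\right) = \left(- \frac{1}{980}\right) \left(-1872\right) \left(- \frac{1}{129257}\right) = \frac{468}{245} \left(- \frac{1}{129257}\right) = - \frac{468}{31667965}$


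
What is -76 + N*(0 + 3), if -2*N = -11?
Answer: -119/2 ≈ -59.500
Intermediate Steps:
N = 11/2 (N = -1/2*(-11) = 11/2 ≈ 5.5000)
-76 + N*(0 + 3) = -76 + 11*(0 + 3)/2 = -76 + (11/2)*3 = -76 + 33/2 = -119/2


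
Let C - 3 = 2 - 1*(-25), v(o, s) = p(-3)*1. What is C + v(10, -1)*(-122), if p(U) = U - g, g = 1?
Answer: 518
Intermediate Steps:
p(U) = -1 + U (p(U) = U - 1*1 = U - 1 = -1 + U)
v(o, s) = -4 (v(o, s) = (-1 - 3)*1 = -4*1 = -4)
C = 30 (C = 3 + (2 - 1*(-25)) = 3 + (2 + 25) = 3 + 27 = 30)
C + v(10, -1)*(-122) = 30 - 4*(-122) = 30 + 488 = 518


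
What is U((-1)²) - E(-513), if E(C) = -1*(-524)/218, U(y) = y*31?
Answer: 3117/109 ≈ 28.596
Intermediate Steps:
U(y) = 31*y
E(C) = 262/109 (E(C) = 524*(1/218) = 262/109)
U((-1)²) - E(-513) = 31*(-1)² - 1*262/109 = 31*1 - 262/109 = 31 - 262/109 = 3117/109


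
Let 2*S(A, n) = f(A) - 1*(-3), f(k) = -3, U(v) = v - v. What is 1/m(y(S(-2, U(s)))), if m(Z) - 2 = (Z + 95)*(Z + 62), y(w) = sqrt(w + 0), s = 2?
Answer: 1/5892 ≈ 0.00016972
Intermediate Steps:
U(v) = 0
S(A, n) = 0 (S(A, n) = (-3 - 1*(-3))/2 = (-3 + 3)/2 = (1/2)*0 = 0)
y(w) = sqrt(w)
m(Z) = 2 + (62 + Z)*(95 + Z) (m(Z) = 2 + (Z + 95)*(Z + 62) = 2 + (95 + Z)*(62 + Z) = 2 + (62 + Z)*(95 + Z))
1/m(y(S(-2, U(s)))) = 1/(5892 + (sqrt(0))**2 + 157*sqrt(0)) = 1/(5892 + 0**2 + 157*0) = 1/(5892 + 0 + 0) = 1/5892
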